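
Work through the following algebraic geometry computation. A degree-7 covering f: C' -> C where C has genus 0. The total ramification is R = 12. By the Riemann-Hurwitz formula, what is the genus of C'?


Riemann-Hurwitz formula: 2g' - 2 = d(2g - 2) + R
Given: d = 7, g = 0, R = 12
2g' - 2 = 7*(2*0 - 2) + 12
2g' - 2 = 7*(-2) + 12
2g' - 2 = -14 + 12 = -2
2g' = 0
g' = 0

0


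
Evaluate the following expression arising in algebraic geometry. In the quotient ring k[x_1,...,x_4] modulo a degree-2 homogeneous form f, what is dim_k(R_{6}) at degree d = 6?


For R = k[x_1,...,x_n]/(f) with f homogeneous of degree e:
The Hilbert series is (1 - t^e)/(1 - t)^n.
So h(d) = C(d+n-1, n-1) - C(d-e+n-1, n-1) for d >= e.
With n=4, e=2, d=6:
C(6+4-1, 4-1) = C(9, 3) = 84
C(6-2+4-1, 4-1) = C(7, 3) = 35
h(6) = 84 - 35 = 49

49


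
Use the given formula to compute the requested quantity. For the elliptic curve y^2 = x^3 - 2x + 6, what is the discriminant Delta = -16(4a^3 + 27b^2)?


Compute each component:
4a^3 = 4*(-2)^3 = 4*(-8) = -32
27b^2 = 27*6^2 = 27*36 = 972
4a^3 + 27b^2 = -32 + 972 = 940
Delta = -16*940 = -15040

-15040


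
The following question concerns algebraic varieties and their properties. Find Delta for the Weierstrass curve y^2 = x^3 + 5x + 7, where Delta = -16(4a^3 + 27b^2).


Compute each component:
4a^3 = 4*5^3 = 4*125 = 500
27b^2 = 27*7^2 = 27*49 = 1323
4a^3 + 27b^2 = 500 + 1323 = 1823
Delta = -16*1823 = -29168

-29168


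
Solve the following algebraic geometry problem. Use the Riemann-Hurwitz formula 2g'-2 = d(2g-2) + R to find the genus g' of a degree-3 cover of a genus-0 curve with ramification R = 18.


Riemann-Hurwitz formula: 2g' - 2 = d(2g - 2) + R
Given: d = 3, g = 0, R = 18
2g' - 2 = 3*(2*0 - 2) + 18
2g' - 2 = 3*(-2) + 18
2g' - 2 = -6 + 18 = 12
2g' = 14
g' = 7

7


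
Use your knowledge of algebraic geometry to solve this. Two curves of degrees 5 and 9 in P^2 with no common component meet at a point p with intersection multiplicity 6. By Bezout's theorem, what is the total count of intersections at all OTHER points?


By Bezout's theorem, the total intersection number is d1 * d2.
Total = 5 * 9 = 45
Intersection multiplicity at p = 6
Remaining intersections = 45 - 6 = 39

39


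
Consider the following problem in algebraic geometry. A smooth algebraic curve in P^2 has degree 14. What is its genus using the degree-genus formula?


Using the genus formula for smooth plane curves:
g = (d-1)(d-2)/2
g = (14-1)(14-2)/2
g = 13*12/2
g = 156/2 = 78

78


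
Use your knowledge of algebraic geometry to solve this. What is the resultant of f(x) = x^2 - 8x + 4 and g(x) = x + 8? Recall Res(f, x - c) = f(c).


For Res(f, x - c), we evaluate f at x = c.
f(-8) = (-8)^2 - 8*(-8) + 4
= 64 + 64 + 4
= 128 + 4 = 132
Res(f, g) = 132

132


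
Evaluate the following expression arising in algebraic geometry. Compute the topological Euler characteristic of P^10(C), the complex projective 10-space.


The complex projective space P^10 has one cell in each even real dimension 0, 2, ..., 20.
The cohomology groups are H^{2k}(P^10) = Z for k = 0,...,10, and 0 otherwise.
Euler characteristic = sum of Betti numbers = 1 per even-dimensional cohomology group.
chi(P^10) = 10 + 1 = 11

11


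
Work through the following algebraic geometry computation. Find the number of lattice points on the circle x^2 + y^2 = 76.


Systematically check integer values of x where x^2 <= 76.
For each valid x, check if 76 - x^2 is a perfect square.
Total integer solutions found: 0

0


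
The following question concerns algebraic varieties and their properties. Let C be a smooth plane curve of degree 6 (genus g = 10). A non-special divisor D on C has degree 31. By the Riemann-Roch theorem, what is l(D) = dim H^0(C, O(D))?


First, compute the genus of a smooth plane curve of degree 6:
g = (d-1)(d-2)/2 = (6-1)(6-2)/2 = 10
For a non-special divisor D (i.e., h^1(D) = 0), Riemann-Roch gives:
l(D) = deg(D) - g + 1
Since deg(D) = 31 >= 2g - 1 = 19, D is non-special.
l(D) = 31 - 10 + 1 = 22

22


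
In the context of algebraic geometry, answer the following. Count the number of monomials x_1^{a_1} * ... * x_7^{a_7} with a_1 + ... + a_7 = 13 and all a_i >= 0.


The number of degree-13 monomials in 7 variables is C(d+n-1, n-1).
= C(13+7-1, 7-1) = C(19, 6)
= 27132

27132


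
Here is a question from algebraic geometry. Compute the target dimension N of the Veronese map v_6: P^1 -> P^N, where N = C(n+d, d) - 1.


The Veronese embedding v_d: P^n -> P^N maps each point to all
degree-d monomials in n+1 homogeneous coordinates.
N = C(n+d, d) - 1
N = C(1+6, 6) - 1
N = C(7, 6) - 1
C(7, 6) = 7
N = 7 - 1 = 6

6


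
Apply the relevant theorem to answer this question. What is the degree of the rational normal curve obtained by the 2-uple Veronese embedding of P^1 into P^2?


The rational normal curve in P^2 is the image of P^1 under the 2-uple Veronese.
A general hyperplane in P^2 pulls back to a degree-2 form on P^1, which has 2 zeros,
so the curve meets a general hyperplane in 2 points. Degree = 2.

2


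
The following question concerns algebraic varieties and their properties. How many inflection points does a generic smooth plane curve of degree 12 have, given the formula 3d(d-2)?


For a general smooth plane curve C of degree d, the inflection points are
the intersection of C with its Hessian curve, which has degree 3(d-2).
By Bezout, the total intersection number is d * 3(d-2) = 12 * 30 = 360.
For a general curve every flex is ordinary, so each contributes
multiplicity 1 to C·Hess(C), and the number of distinct inflection
points is 3d(d-2).
Inflection points = 3*12*(12-2) = 3*12*10 = 360

360


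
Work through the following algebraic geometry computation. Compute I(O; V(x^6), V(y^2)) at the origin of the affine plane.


The intersection multiplicity of V(x^a) and V(y^b) at the origin is:
I(O; V(x^6), V(y^2)) = dim_k(k[x,y]/(x^6, y^2))
A basis for k[x,y]/(x^6, y^2) is the set of monomials x^i * y^j
where 0 <= i < 6 and 0 <= j < 2.
The number of such monomials is 6 * 2 = 12

12


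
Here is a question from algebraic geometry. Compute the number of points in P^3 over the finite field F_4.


P^3(F_4) has (q^(n+1) - 1)/(q - 1) points.
= 4^3 + 4^2 + 4^1 + 4^0
= 64 + 16 + 4 + 1
= 85

85


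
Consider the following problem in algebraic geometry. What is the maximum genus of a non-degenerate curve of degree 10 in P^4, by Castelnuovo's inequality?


Castelnuovo's bound: write d - 1 = m(r-1) + epsilon with 0 <= epsilon < r-1.
d - 1 = 10 - 1 = 9
r - 1 = 4 - 1 = 3
9 = 3*3 + 0, so m = 3, epsilon = 0
pi(d, r) = m(m-1)(r-1)/2 + m*epsilon
= 3*2*3/2 + 3*0
= 18/2 + 0
= 9 + 0 = 9

9


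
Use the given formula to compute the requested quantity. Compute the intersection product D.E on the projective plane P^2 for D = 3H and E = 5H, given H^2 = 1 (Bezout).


Using bilinearity of the intersection pairing on the projective plane P^2:
(aH).(bH) = ab * (H.H)
We have H^2 = 1 (Bezout).
D.E = (3H).(5H) = 3*5*1
= 15*1
= 15

15


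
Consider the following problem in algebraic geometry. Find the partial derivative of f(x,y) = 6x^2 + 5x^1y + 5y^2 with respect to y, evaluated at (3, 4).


df/dy = 5*x^1 + 2*5*y^1
At (3,4): 5*3^1 + 2*5*4^1
= 15 + 40
= 55

55


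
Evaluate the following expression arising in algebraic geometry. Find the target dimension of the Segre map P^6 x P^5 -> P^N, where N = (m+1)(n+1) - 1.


The Segre embedding maps P^m x P^n into P^N via
all products of coordinates from each factor.
N = (m+1)(n+1) - 1
N = (6+1)(5+1) - 1
N = 7*6 - 1
N = 42 - 1 = 41

41


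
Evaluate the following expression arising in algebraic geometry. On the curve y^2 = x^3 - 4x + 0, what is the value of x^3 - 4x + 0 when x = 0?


Compute x^3 - 4x + 0 at x = 0:
x^3 = 0^3 = 0
(-4)*x = (-4)*0 = 0
Sum: 0 + 0 + 0 = 0

0


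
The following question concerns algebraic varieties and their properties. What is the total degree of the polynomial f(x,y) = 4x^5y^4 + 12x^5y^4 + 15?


Examine each term for its total degree (sum of exponents).
  Term '4x^5y^4' has total degree 5+4 = 9.
  Term '12x^5y^4' has total degree 5+4 = 9.
  Term '15' has total degree 0+0 = 0.
The maximum total degree among all terms is 9.

9


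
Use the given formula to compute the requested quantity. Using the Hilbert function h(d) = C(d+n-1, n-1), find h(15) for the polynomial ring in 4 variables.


The Hilbert function for the polynomial ring in 4 variables is:
h(d) = C(d+n-1, n-1)
h(15) = C(15+4-1, 4-1) = C(18, 3)
= 18! / (3! * 15!)
= 816

816


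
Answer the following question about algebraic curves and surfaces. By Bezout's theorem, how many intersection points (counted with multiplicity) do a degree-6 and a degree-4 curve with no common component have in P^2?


Bezout's theorem states the intersection count equals the product of degrees.
Intersection count = 6 * 4 = 24

24


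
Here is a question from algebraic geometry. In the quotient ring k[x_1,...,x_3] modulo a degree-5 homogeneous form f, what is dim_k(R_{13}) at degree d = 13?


For R = k[x_1,...,x_n]/(f) with f homogeneous of degree e:
The Hilbert series is (1 - t^e)/(1 - t)^n.
So h(d) = C(d+n-1, n-1) - C(d-e+n-1, n-1) for d >= e.
With n=3, e=5, d=13:
C(13+3-1, 3-1) = C(15, 2) = 105
C(13-5+3-1, 3-1) = C(10, 2) = 45
h(13) = 105 - 45 = 60

60


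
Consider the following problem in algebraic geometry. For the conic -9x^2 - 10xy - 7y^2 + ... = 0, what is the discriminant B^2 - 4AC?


The discriminant of a conic Ax^2 + Bxy + Cy^2 + ... = 0 is B^2 - 4AC.
B^2 = (-10)^2 = 100
4AC = 4*(-9)*(-7) = 252
Discriminant = 100 - 252 = -152

-152


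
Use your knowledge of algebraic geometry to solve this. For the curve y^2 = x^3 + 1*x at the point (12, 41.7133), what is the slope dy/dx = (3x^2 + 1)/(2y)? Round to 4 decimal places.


Using implicit differentiation of y^2 = x^3 + 1*x:
2y * dy/dx = 3x^2 + 1
dy/dx = (3x^2 + 1)/(2y)
Numerator: 3*12^2 + 1 = 433
Denominator: 2*41.7133 = 83.4266
dy/dx = 433/83.4266 = 5.1902

5.1902


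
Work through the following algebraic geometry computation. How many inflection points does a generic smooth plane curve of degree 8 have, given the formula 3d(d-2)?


For a general smooth plane curve C of degree d, the inflection points are
the intersection of C with its Hessian curve, which has degree 3(d-2).
By Bezout, the total intersection number is d * 3(d-2) = 8 * 18 = 144.
For a general curve every flex is ordinary, so each contributes
multiplicity 1 to C·Hess(C), and the number of distinct inflection
points is 3d(d-2).
Inflection points = 3*8*(8-2) = 3*8*6 = 144

144


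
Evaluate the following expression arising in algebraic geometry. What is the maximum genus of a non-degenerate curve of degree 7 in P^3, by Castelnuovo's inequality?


Castelnuovo's bound: write d - 1 = m(r-1) + epsilon with 0 <= epsilon < r-1.
d - 1 = 7 - 1 = 6
r - 1 = 3 - 1 = 2
6 = 3*2 + 0, so m = 3, epsilon = 0
pi(d, r) = m(m-1)(r-1)/2 + m*epsilon
= 3*2*2/2 + 3*0
= 12/2 + 0
= 6 + 0 = 6

6


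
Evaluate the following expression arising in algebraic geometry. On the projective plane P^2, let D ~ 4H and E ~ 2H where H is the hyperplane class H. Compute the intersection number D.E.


Using bilinearity of the intersection pairing on the projective plane P^2:
(aH).(bH) = ab * (H.H)
We have H^2 = 1 (Bezout).
D.E = (4H).(2H) = 4*2*1
= 8*1
= 8

8


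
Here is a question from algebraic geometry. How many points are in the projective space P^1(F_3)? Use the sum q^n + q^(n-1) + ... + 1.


P^1(F_3) has (q^(n+1) - 1)/(q - 1) points.
= 3^1 + 3^0
= 3 + 1
= 4

4


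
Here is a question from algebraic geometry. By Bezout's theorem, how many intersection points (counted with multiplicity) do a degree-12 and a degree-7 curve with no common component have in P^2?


Bezout's theorem states the intersection count equals the product of degrees.
Intersection count = 12 * 7 = 84

84


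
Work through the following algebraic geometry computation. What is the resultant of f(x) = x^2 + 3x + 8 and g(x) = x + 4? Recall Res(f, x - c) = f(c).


For Res(f, x - c), we evaluate f at x = c.
f(-4) = (-4)^2 + 3*(-4) + 8
= 16 - 12 + 8
= 4 + 8 = 12
Res(f, g) = 12

12


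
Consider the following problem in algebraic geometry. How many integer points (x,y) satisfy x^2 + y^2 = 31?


Systematically check integer values of x where x^2 <= 31.
For each valid x, check if 31 - x^2 is a perfect square.
Total integer solutions found: 0

0


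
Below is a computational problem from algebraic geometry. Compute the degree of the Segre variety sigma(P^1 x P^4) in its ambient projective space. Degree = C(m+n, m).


The degree of the Segre variety P^1 x P^4 is C(m+n, m).
= C(5, 1)
= 5

5


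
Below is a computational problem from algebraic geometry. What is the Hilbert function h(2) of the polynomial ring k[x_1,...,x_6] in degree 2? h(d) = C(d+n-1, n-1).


The Hilbert function for the polynomial ring in 6 variables is:
h(d) = C(d+n-1, n-1)
h(2) = C(2+6-1, 6-1) = C(7, 5)
= 7! / (5! * 2!)
= 21

21


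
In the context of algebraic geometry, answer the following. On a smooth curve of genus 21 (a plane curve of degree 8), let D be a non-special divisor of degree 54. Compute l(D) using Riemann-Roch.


First, compute the genus of a smooth plane curve of degree 8:
g = (d-1)(d-2)/2 = (8-1)(8-2)/2 = 21
For a non-special divisor D (i.e., h^1(D) = 0), Riemann-Roch gives:
l(D) = deg(D) - g + 1
Since deg(D) = 54 >= 2g - 1 = 41, D is non-special.
l(D) = 54 - 21 + 1 = 34

34


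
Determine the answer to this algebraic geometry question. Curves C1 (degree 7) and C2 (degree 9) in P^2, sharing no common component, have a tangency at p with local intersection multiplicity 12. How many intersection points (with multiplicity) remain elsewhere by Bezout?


By Bezout's theorem, the total intersection number is d1 * d2.
Total = 7 * 9 = 63
Intersection multiplicity at p = 12
Remaining intersections = 63 - 12 = 51

51


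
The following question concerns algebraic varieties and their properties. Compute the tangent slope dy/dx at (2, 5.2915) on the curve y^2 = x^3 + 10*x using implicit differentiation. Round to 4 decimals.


Using implicit differentiation of y^2 = x^3 + 10*x:
2y * dy/dx = 3x^2 + 10
dy/dx = (3x^2 + 10)/(2y)
Numerator: 3*2^2 + 10 = 22
Denominator: 2*5.2915 = 10.583
dy/dx = 22/10.583 = 2.0788

2.0788


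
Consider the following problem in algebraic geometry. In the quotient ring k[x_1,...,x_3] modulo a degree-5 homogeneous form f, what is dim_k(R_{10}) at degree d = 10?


For R = k[x_1,...,x_n]/(f) with f homogeneous of degree e:
The Hilbert series is (1 - t^e)/(1 - t)^n.
So h(d) = C(d+n-1, n-1) - C(d-e+n-1, n-1) for d >= e.
With n=3, e=5, d=10:
C(10+3-1, 3-1) = C(12, 2) = 66
C(10-5+3-1, 3-1) = C(7, 2) = 21
h(10) = 66 - 21 = 45

45


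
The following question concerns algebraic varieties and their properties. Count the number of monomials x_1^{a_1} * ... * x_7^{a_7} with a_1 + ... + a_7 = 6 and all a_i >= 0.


The number of degree-6 monomials in 7 variables is C(d+n-1, n-1).
= C(6+7-1, 7-1) = C(12, 6)
= 924

924


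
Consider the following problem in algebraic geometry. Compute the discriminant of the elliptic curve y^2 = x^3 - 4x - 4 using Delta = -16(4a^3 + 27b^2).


Compute each component:
4a^3 = 4*(-4)^3 = 4*(-64) = -256
27b^2 = 27*(-4)^2 = 27*16 = 432
4a^3 + 27b^2 = -256 + 432 = 176
Delta = -16*176 = -2816

-2816


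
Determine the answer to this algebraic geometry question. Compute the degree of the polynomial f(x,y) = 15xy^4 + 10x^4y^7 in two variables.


Examine each term for its total degree (sum of exponents).
  Term '15xy^4' has total degree 1+4 = 5.
  Term '10x^4y^7' has total degree 4+7 = 11.
The maximum total degree among all terms is 11.

11


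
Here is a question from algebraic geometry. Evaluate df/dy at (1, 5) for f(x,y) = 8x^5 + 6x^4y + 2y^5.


df/dy = 6*x^4 + 5*2*y^4
At (1,5): 6*1^4 + 5*2*5^4
= 6 + 6250
= 6256

6256


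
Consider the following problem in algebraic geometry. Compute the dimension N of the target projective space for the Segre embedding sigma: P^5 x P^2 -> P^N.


The Segre embedding maps P^m x P^n into P^N via
all products of coordinates from each factor.
N = (m+1)(n+1) - 1
N = (5+1)(2+1) - 1
N = 6*3 - 1
N = 18 - 1 = 17

17


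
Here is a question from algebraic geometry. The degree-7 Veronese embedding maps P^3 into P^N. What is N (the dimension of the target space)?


The Veronese embedding v_d: P^n -> P^N maps each point to all
degree-d monomials in n+1 homogeneous coordinates.
N = C(n+d, d) - 1
N = C(3+7, 7) - 1
N = C(10, 7) - 1
C(10, 7) = 120
N = 120 - 1 = 119

119


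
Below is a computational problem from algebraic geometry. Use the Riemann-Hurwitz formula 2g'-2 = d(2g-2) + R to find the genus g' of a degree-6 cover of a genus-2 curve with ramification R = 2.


Riemann-Hurwitz formula: 2g' - 2 = d(2g - 2) + R
Given: d = 6, g = 2, R = 2
2g' - 2 = 6*(2*2 - 2) + 2
2g' - 2 = 6*2 + 2
2g' - 2 = 12 + 2 = 14
2g' = 16
g' = 8

8


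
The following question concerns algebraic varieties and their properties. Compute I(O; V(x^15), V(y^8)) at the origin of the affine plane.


The intersection multiplicity of V(x^a) and V(y^b) at the origin is:
I(O; V(x^15), V(y^8)) = dim_k(k[x,y]/(x^15, y^8))
A basis for k[x,y]/(x^15, y^8) is the set of monomials x^i * y^j
where 0 <= i < 15 and 0 <= j < 8.
The number of such monomials is 15 * 8 = 120

120


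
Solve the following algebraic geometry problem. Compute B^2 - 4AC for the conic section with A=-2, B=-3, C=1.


The discriminant of a conic Ax^2 + Bxy + Cy^2 + ... = 0 is B^2 - 4AC.
B^2 = (-3)^2 = 9
4AC = 4*(-2)*1 = -8
Discriminant = 9 + 8 = 17

17


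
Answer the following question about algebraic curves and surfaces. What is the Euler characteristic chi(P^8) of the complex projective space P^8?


The complex projective space P^8 has one cell in each even real dimension 0, 2, ..., 16.
The cohomology groups are H^{2k}(P^8) = Z for k = 0,...,8, and 0 otherwise.
Euler characteristic = sum of Betti numbers = 1 per even-dimensional cohomology group.
chi(P^8) = 8 + 1 = 9

9


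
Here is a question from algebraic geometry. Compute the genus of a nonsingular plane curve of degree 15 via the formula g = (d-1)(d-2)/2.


Using the genus formula for smooth plane curves:
g = (d-1)(d-2)/2
g = (15-1)(15-2)/2
g = 14*13/2
g = 182/2 = 91

91


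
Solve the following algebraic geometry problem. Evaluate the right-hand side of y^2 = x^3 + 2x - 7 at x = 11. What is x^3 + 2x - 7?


Compute x^3 + 2x - 7 at x = 11:
x^3 = 11^3 = 1331
2*x = 2*11 = 22
Sum: 1331 + 22 - 7 = 1346

1346


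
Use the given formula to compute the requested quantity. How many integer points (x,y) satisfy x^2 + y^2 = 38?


Systematically check integer values of x where x^2 <= 38.
For each valid x, check if 38 - x^2 is a perfect square.
Total integer solutions found: 0

0


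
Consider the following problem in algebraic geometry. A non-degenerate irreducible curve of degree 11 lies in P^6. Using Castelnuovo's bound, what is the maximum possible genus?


Castelnuovo's bound: write d - 1 = m(r-1) + epsilon with 0 <= epsilon < r-1.
d - 1 = 11 - 1 = 10
r - 1 = 6 - 1 = 5
10 = 2*5 + 0, so m = 2, epsilon = 0
pi(d, r) = m(m-1)(r-1)/2 + m*epsilon
= 2*1*5/2 + 2*0
= 10/2 + 0
= 5 + 0 = 5

5


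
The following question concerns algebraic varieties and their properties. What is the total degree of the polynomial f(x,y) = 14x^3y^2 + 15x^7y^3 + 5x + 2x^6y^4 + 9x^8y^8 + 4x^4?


Examine each term for its total degree (sum of exponents).
  Term '14x^3y^2' has total degree 3+2 = 5.
  Term '15x^7y^3' has total degree 7+3 = 10.
  Term '5x' has total degree 1+0 = 1.
  Term '2x^6y^4' has total degree 6+4 = 10.
  Term '9x^8y^8' has total degree 8+8 = 16.
  Term '4x^4' has total degree 4+0 = 4.
The maximum total degree among all terms is 16.

16


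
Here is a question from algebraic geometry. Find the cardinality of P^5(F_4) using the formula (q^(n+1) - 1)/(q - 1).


P^5(F_4) has (q^(n+1) - 1)/(q - 1) points.
= 4^5 + 4^4 + 4^3 + 4^2 + 4^1 + 4^0
= 1024 + 256 + 64 + 16 + 4 + 1
= 1365

1365


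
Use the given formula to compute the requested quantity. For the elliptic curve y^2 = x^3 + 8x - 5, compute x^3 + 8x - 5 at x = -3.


Compute x^3 + 8x - 5 at x = -3:
x^3 = (-3)^3 = -27
8*x = 8*(-3) = -24
Sum: -27 - 24 - 5 = -56

-56


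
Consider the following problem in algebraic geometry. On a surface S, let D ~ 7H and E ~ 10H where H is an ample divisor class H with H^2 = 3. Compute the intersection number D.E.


Using bilinearity of the intersection pairing on a surface S:
(aH).(bH) = ab * (H.H)
We have H^2 = 3.
D.E = (7H).(10H) = 7*10*3
= 70*3
= 210

210


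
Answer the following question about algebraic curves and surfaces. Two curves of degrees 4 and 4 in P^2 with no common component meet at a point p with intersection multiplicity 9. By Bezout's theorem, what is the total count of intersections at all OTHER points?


By Bezout's theorem, the total intersection number is d1 * d2.
Total = 4 * 4 = 16
Intersection multiplicity at p = 9
Remaining intersections = 16 - 9 = 7

7


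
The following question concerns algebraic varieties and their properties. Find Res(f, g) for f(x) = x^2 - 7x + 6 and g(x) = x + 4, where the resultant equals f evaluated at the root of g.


For Res(f, x - c), we evaluate f at x = c.
f(-4) = (-4)^2 - 7*(-4) + 6
= 16 + 28 + 6
= 44 + 6 = 50
Res(f, g) = 50

50


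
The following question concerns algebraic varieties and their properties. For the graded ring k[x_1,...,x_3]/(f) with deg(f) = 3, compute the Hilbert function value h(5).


For R = k[x_1,...,x_n]/(f) with f homogeneous of degree e:
The Hilbert series is (1 - t^e)/(1 - t)^n.
So h(d) = C(d+n-1, n-1) - C(d-e+n-1, n-1) for d >= e.
With n=3, e=3, d=5:
C(5+3-1, 3-1) = C(7, 2) = 21
C(5-3+3-1, 3-1) = C(4, 2) = 6
h(5) = 21 - 6 = 15

15


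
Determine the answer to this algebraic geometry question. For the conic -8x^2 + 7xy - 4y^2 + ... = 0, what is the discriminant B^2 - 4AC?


The discriminant of a conic Ax^2 + Bxy + Cy^2 + ... = 0 is B^2 - 4AC.
B^2 = 7^2 = 49
4AC = 4*(-8)*(-4) = 128
Discriminant = 49 - 128 = -79

-79


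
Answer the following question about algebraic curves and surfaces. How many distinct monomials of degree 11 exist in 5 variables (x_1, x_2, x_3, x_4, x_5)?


The number of degree-11 monomials in 5 variables is C(d+n-1, n-1).
= C(11+5-1, 5-1) = C(15, 4)
= 1365

1365


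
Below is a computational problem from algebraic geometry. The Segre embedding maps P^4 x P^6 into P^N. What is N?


The Segre embedding maps P^m x P^n into P^N via
all products of coordinates from each factor.
N = (m+1)(n+1) - 1
N = (4+1)(6+1) - 1
N = 5*7 - 1
N = 35 - 1 = 34

34


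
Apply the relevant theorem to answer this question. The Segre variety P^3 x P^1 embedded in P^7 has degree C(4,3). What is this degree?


The degree of the Segre variety P^3 x P^1 is C(m+n, m).
= C(4, 3)
= 4

4


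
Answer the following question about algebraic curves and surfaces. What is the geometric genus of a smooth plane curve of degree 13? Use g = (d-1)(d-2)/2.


Using the genus formula for smooth plane curves:
g = (d-1)(d-2)/2
g = (13-1)(13-2)/2
g = 12*11/2
g = 132/2 = 66

66


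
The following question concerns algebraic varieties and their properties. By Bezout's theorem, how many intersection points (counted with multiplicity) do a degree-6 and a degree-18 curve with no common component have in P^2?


Bezout's theorem states the intersection count equals the product of degrees.
Intersection count = 6 * 18 = 108

108


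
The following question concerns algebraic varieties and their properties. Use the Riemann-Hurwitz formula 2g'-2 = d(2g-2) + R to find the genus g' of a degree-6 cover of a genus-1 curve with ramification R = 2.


Riemann-Hurwitz formula: 2g' - 2 = d(2g - 2) + R
Given: d = 6, g = 1, R = 2
2g' - 2 = 6*(2*1 - 2) + 2
2g' - 2 = 6*0 + 2
2g' - 2 = 0 + 2 = 2
2g' = 4
g' = 2

2


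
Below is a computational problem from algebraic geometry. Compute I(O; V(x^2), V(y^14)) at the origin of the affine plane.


The intersection multiplicity of V(x^a) and V(y^b) at the origin is:
I(O; V(x^2), V(y^14)) = dim_k(k[x,y]/(x^2, y^14))
A basis for k[x,y]/(x^2, y^14) is the set of monomials x^i * y^j
where 0 <= i < 2 and 0 <= j < 14.
The number of such monomials is 2 * 14 = 28

28


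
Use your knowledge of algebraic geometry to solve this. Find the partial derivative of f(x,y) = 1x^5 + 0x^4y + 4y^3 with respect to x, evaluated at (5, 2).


df/dx = 5*1*x^4 + 4*0*x^3*y
At (5,2): 5*1*5^4 + 4*0*5^3*2
= 3125 + 0
= 3125

3125


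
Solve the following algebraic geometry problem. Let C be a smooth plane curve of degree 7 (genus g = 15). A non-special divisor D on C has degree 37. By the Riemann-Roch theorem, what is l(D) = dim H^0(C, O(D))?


First, compute the genus of a smooth plane curve of degree 7:
g = (d-1)(d-2)/2 = (7-1)(7-2)/2 = 15
For a non-special divisor D (i.e., h^1(D) = 0), Riemann-Roch gives:
l(D) = deg(D) - g + 1
Since deg(D) = 37 >= 2g - 1 = 29, D is non-special.
l(D) = 37 - 15 + 1 = 23

23


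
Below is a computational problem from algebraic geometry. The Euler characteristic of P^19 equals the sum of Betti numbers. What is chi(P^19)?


The complex projective space P^19 has one cell in each even real dimension 0, 2, ..., 38.
The cohomology groups are H^{2k}(P^19) = Z for k = 0,...,19, and 0 otherwise.
Euler characteristic = sum of Betti numbers = 1 per even-dimensional cohomology group.
chi(P^19) = 19 + 1 = 20

20


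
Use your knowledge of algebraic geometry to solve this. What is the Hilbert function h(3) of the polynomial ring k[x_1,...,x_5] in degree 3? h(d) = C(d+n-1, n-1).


The Hilbert function for the polynomial ring in 5 variables is:
h(d) = C(d+n-1, n-1)
h(3) = C(3+5-1, 5-1) = C(7, 4)
= 7! / (4! * 3!)
= 35

35


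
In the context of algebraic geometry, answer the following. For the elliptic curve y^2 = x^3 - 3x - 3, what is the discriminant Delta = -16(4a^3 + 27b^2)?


Compute each component:
4a^3 = 4*(-3)^3 = 4*(-27) = -108
27b^2 = 27*(-3)^2 = 27*9 = 243
4a^3 + 27b^2 = -108 + 243 = 135
Delta = -16*135 = -2160

-2160


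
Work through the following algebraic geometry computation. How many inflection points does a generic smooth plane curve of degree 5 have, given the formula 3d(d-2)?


For a general smooth plane curve C of degree d, the inflection points are
the intersection of C with its Hessian curve, which has degree 3(d-2).
By Bezout, the total intersection number is d * 3(d-2) = 5 * 9 = 45.
For a general curve every flex is ordinary, so each contributes
multiplicity 1 to C·Hess(C), and the number of distinct inflection
points is 3d(d-2).
Inflection points = 3*5*(5-2) = 3*5*3 = 45

45


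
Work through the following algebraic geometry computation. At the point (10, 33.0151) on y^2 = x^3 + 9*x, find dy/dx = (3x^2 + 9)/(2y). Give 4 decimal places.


Using implicit differentiation of y^2 = x^3 + 9*x:
2y * dy/dx = 3x^2 + 9
dy/dx = (3x^2 + 9)/(2y)
Numerator: 3*10^2 + 9 = 309
Denominator: 2*33.0151 = 66.0302
dy/dx = 309/66.0302 = 4.6797

4.6797


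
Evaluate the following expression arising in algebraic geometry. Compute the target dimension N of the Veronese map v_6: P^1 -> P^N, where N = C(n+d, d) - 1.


The Veronese embedding v_d: P^n -> P^N maps each point to all
degree-d monomials in n+1 homogeneous coordinates.
N = C(n+d, d) - 1
N = C(1+6, 6) - 1
N = C(7, 6) - 1
C(7, 6) = 7
N = 7 - 1 = 6

6


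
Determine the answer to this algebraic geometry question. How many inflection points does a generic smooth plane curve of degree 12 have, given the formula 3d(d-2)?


For a general smooth plane curve C of degree d, the inflection points are
the intersection of C with its Hessian curve, which has degree 3(d-2).
By Bezout, the total intersection number is d * 3(d-2) = 12 * 30 = 360.
For a general curve every flex is ordinary, so each contributes
multiplicity 1 to C·Hess(C), and the number of distinct inflection
points is 3d(d-2).
Inflection points = 3*12*(12-2) = 3*12*10 = 360

360


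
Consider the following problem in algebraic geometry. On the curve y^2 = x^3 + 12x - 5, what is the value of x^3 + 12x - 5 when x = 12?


Compute x^3 + 12x - 5 at x = 12:
x^3 = 12^3 = 1728
12*x = 12*12 = 144
Sum: 1728 + 144 - 5 = 1867

1867


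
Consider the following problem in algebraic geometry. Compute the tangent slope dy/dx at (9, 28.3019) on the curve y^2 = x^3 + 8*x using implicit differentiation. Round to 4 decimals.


Using implicit differentiation of y^2 = x^3 + 8*x:
2y * dy/dx = 3x^2 + 8
dy/dx = (3x^2 + 8)/(2y)
Numerator: 3*9^2 + 8 = 251
Denominator: 2*28.3019 = 56.6038
dy/dx = 251/56.6038 = 4.4343

4.4343


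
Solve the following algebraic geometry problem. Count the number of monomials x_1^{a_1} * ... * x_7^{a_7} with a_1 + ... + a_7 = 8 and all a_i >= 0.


The number of degree-8 monomials in 7 variables is C(d+n-1, n-1).
= C(8+7-1, 7-1) = C(14, 6)
= 3003

3003


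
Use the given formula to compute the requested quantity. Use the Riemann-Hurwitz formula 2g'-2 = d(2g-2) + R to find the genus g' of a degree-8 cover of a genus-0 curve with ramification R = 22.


Riemann-Hurwitz formula: 2g' - 2 = d(2g - 2) + R
Given: d = 8, g = 0, R = 22
2g' - 2 = 8*(2*0 - 2) + 22
2g' - 2 = 8*(-2) + 22
2g' - 2 = -16 + 22 = 6
2g' = 8
g' = 4

4


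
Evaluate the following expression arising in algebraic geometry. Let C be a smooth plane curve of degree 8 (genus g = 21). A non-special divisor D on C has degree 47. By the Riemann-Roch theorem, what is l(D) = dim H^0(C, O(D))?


First, compute the genus of a smooth plane curve of degree 8:
g = (d-1)(d-2)/2 = (8-1)(8-2)/2 = 21
For a non-special divisor D (i.e., h^1(D) = 0), Riemann-Roch gives:
l(D) = deg(D) - g + 1
Since deg(D) = 47 >= 2g - 1 = 41, D is non-special.
l(D) = 47 - 21 + 1 = 27

27


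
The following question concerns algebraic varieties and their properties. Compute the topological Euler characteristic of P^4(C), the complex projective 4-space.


The complex projective space P^4 has one cell in each even real dimension 0, 2, ..., 8.
The cohomology groups are H^{2k}(P^4) = Z for k = 0,...,4, and 0 otherwise.
Euler characteristic = sum of Betti numbers = 1 per even-dimensional cohomology group.
chi(P^4) = 4 + 1 = 5

5


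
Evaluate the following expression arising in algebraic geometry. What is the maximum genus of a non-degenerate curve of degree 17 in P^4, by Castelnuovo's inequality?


Castelnuovo's bound: write d - 1 = m(r-1) + epsilon with 0 <= epsilon < r-1.
d - 1 = 17 - 1 = 16
r - 1 = 4 - 1 = 3
16 = 5*3 + 1, so m = 5, epsilon = 1
pi(d, r) = m(m-1)(r-1)/2 + m*epsilon
= 5*4*3/2 + 5*1
= 60/2 + 5
= 30 + 5 = 35

35


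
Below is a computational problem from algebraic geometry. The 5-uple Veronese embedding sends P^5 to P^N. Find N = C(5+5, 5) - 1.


The Veronese embedding v_d: P^n -> P^N maps each point to all
degree-d monomials in n+1 homogeneous coordinates.
N = C(n+d, d) - 1
N = C(5+5, 5) - 1
N = C(10, 5) - 1
C(10, 5) = 252
N = 252 - 1 = 251

251


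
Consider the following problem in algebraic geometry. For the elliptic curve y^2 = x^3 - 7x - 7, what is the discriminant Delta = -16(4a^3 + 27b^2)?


Compute each component:
4a^3 = 4*(-7)^3 = 4*(-343) = -1372
27b^2 = 27*(-7)^2 = 27*49 = 1323
4a^3 + 27b^2 = -1372 + 1323 = -49
Delta = -16*(-49) = 784

784


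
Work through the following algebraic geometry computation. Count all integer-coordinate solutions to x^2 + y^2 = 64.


Systematically check integer values of x where x^2 <= 64.
For each valid x, check if 64 - x^2 is a perfect square.
x=0: 64 - 0 = 64, sqrt = 8 (valid)
x=8: 64 - 64 = 0, sqrt = 0 (valid)
Total integer solutions found: 4

4


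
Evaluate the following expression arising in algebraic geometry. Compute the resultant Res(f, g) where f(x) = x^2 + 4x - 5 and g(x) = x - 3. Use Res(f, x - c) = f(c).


For Res(f, x - c), we evaluate f at x = c.
f(3) = 3^2 + 4*3 - 5
= 9 + 12 - 5
= 21 - 5 = 16
Res(f, g) = 16

16


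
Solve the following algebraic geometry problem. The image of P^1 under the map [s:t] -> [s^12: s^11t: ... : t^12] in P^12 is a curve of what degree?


The rational normal curve in P^12 is the image of P^1 under the 12-uple Veronese.
A general hyperplane in P^12 pulls back to a degree-12 form on P^1, which has 12 zeros,
so the curve meets a general hyperplane in 12 points. Degree = 12.

12


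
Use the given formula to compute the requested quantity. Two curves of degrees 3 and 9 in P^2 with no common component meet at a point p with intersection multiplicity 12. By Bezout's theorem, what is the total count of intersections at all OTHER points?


By Bezout's theorem, the total intersection number is d1 * d2.
Total = 3 * 9 = 27
Intersection multiplicity at p = 12
Remaining intersections = 27 - 12 = 15

15


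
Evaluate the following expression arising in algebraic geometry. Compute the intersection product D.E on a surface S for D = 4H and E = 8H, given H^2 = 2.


Using bilinearity of the intersection pairing on a surface S:
(aH).(bH) = ab * (H.H)
We have H^2 = 2.
D.E = (4H).(8H) = 4*8*2
= 32*2
= 64

64


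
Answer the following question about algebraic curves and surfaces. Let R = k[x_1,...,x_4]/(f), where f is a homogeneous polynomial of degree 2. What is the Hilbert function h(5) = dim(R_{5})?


For R = k[x_1,...,x_n]/(f) with f homogeneous of degree e:
The Hilbert series is (1 - t^e)/(1 - t)^n.
So h(d) = C(d+n-1, n-1) - C(d-e+n-1, n-1) for d >= e.
With n=4, e=2, d=5:
C(5+4-1, 4-1) = C(8, 3) = 56
C(5-2+4-1, 4-1) = C(6, 3) = 20
h(5) = 56 - 20 = 36

36


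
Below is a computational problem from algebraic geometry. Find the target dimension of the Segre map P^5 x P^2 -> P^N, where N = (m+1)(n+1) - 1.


The Segre embedding maps P^m x P^n into P^N via
all products of coordinates from each factor.
N = (m+1)(n+1) - 1
N = (5+1)(2+1) - 1
N = 6*3 - 1
N = 18 - 1 = 17

17


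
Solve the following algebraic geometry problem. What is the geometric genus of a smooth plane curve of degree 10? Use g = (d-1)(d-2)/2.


Using the genus formula for smooth plane curves:
g = (d-1)(d-2)/2
g = (10-1)(10-2)/2
g = 9*8/2
g = 72/2 = 36

36


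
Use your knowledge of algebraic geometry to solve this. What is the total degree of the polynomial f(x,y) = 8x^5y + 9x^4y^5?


Examine each term for its total degree (sum of exponents).
  Term '8x^5y' has total degree 5+1 = 6.
  Term '9x^4y^5' has total degree 4+5 = 9.
The maximum total degree among all terms is 9.

9


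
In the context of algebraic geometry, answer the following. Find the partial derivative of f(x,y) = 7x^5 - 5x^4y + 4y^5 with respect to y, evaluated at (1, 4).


df/dy = (-5)*x^4 + 5*4*y^4
At (1,4): (-5)*1^4 + 5*4*4^4
= -5 + 5120
= 5115

5115


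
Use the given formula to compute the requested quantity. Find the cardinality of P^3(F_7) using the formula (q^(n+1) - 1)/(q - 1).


P^3(F_7) has (q^(n+1) - 1)/(q - 1) points.
= 7^3 + 7^2 + 7^1 + 7^0
= 343 + 49 + 7 + 1
= 400

400


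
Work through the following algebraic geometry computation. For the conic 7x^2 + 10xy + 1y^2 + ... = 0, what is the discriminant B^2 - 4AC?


The discriminant of a conic Ax^2 + Bxy + Cy^2 + ... = 0 is B^2 - 4AC.
B^2 = 10^2 = 100
4AC = 4*7*1 = 28
Discriminant = 100 - 28 = 72

72


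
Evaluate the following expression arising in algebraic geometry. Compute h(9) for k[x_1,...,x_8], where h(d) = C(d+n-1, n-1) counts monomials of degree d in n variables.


The Hilbert function for the polynomial ring in 8 variables is:
h(d) = C(d+n-1, n-1)
h(9) = C(9+8-1, 8-1) = C(16, 7)
= 16! / (7! * 9!)
= 11440

11440


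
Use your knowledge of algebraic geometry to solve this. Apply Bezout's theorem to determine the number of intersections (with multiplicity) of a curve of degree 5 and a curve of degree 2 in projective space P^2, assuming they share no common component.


Bezout's theorem states the intersection count equals the product of degrees.
Intersection count = 5 * 2 = 10

10


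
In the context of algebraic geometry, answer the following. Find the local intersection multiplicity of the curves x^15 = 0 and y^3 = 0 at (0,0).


The intersection multiplicity of V(x^a) and V(y^b) at the origin is:
I(O; V(x^15), V(y^3)) = dim_k(k[x,y]/(x^15, y^3))
A basis for k[x,y]/(x^15, y^3) is the set of monomials x^i * y^j
where 0 <= i < 15 and 0 <= j < 3.
The number of such monomials is 15 * 3 = 45

45


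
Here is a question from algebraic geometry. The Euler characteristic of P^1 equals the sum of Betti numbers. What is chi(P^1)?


The complex projective space P^1 has one cell in each even real dimension 0, 2, ..., 2.
The cohomology groups are H^{2k}(P^1) = Z for k = 0,...,1, and 0 otherwise.
Euler characteristic = sum of Betti numbers = 1 per even-dimensional cohomology group.
chi(P^1) = 1 + 1 = 2

2


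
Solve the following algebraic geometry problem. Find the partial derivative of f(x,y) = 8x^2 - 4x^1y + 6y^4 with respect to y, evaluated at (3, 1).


df/dy = (-4)*x^1 + 4*6*y^3
At (3,1): (-4)*3^1 + 4*6*1^3
= -12 + 24
= 12

12


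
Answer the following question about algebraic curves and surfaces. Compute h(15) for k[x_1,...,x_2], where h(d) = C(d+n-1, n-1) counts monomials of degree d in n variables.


The Hilbert function for the polynomial ring in 2 variables is:
h(d) = C(d+n-1, n-1)
h(15) = C(15+2-1, 2-1) = C(16, 1)
= 16! / (1! * 15!)
= 16

16


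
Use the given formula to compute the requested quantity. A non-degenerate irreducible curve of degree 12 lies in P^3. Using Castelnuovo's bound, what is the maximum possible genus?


Castelnuovo's bound: write d - 1 = m(r-1) + epsilon with 0 <= epsilon < r-1.
d - 1 = 12 - 1 = 11
r - 1 = 3 - 1 = 2
11 = 5*2 + 1, so m = 5, epsilon = 1
pi(d, r) = m(m-1)(r-1)/2 + m*epsilon
= 5*4*2/2 + 5*1
= 40/2 + 5
= 20 + 5 = 25

25


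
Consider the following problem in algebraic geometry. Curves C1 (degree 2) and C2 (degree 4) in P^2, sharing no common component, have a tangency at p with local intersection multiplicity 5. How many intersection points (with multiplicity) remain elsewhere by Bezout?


By Bezout's theorem, the total intersection number is d1 * d2.
Total = 2 * 4 = 8
Intersection multiplicity at p = 5
Remaining intersections = 8 - 5 = 3

3


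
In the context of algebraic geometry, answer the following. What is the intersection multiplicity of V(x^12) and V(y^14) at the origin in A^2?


The intersection multiplicity of V(x^a) and V(y^b) at the origin is:
I(O; V(x^12), V(y^14)) = dim_k(k[x,y]/(x^12, y^14))
A basis for k[x,y]/(x^12, y^14) is the set of monomials x^i * y^j
where 0 <= i < 12 and 0 <= j < 14.
The number of such monomials is 12 * 14 = 168

168


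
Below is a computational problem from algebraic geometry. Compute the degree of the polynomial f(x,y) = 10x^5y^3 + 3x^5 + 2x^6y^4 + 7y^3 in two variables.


Examine each term for its total degree (sum of exponents).
  Term '10x^5y^3' has total degree 5+3 = 8.
  Term '3x^5' has total degree 5+0 = 5.
  Term '2x^6y^4' has total degree 6+4 = 10.
  Term '7y^3' has total degree 0+3 = 3.
The maximum total degree among all terms is 10.

10


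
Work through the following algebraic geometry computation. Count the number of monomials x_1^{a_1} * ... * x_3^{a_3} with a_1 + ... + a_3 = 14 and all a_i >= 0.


The number of degree-14 monomials in 3 variables is C(d+n-1, n-1).
= C(14+3-1, 3-1) = C(16, 2)
= 120

120


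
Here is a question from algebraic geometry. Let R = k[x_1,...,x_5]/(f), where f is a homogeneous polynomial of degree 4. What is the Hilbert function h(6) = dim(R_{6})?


For R = k[x_1,...,x_n]/(f) with f homogeneous of degree e:
The Hilbert series is (1 - t^e)/(1 - t)^n.
So h(d) = C(d+n-1, n-1) - C(d-e+n-1, n-1) for d >= e.
With n=5, e=4, d=6:
C(6+5-1, 5-1) = C(10, 4) = 210
C(6-4+5-1, 5-1) = C(6, 4) = 15
h(6) = 210 - 15 = 195

195


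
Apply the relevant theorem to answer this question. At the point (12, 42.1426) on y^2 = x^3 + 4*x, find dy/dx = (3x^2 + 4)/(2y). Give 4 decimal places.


Using implicit differentiation of y^2 = x^3 + 4*x:
2y * dy/dx = 3x^2 + 4
dy/dx = (3x^2 + 4)/(2y)
Numerator: 3*12^2 + 4 = 436
Denominator: 2*42.1426 = 84.2852
dy/dx = 436/84.2852 = 5.1729

5.1729
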